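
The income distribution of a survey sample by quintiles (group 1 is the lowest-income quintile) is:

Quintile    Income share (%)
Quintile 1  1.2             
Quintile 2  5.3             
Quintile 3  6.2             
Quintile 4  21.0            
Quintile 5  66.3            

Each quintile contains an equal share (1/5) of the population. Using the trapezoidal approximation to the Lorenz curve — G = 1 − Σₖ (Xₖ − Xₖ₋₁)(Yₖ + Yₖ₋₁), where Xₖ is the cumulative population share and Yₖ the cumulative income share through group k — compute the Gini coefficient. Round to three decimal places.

Cumulative income shares Yₖ: 0.0120, 0.0650, 0.1270, 0.3370, 1.0000
Σ (Xₖ−Xₖ₋₁)(Yₖ+Yₖ₋₁) = (1/5)(0.0120+0.0000) + (1/5)(0.0650+0.0120) + (1/5)(0.1270+0.0650) + (1/5)(0.3370+0.1270) + (1/5)(1.0000+0.3370)
  = 0.0024 + 0.0154 + 0.0384 + 0.0928 + 0.2674 = 0.4164
G = 1 − 0.4164 = 0.5836

0.584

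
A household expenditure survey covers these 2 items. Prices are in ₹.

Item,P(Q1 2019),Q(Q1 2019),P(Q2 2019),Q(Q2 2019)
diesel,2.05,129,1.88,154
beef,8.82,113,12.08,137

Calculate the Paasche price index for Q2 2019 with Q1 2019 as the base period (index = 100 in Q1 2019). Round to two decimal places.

Paasche price index uses current-period quantities as weights.
ΣP(Q2 2019)·Q(Q2 2019) = 1.88×154 + 12.08×137 = 289.52 + 1654.96 = 1944.48
ΣP(Q1 2019)·Q(Q2 2019) = 2.05×154 + 8.82×137 = 315.7 + 1208.34 = 1524.04
Index = 1944.48 / 1524.04 × 100 = 127.5872

127.59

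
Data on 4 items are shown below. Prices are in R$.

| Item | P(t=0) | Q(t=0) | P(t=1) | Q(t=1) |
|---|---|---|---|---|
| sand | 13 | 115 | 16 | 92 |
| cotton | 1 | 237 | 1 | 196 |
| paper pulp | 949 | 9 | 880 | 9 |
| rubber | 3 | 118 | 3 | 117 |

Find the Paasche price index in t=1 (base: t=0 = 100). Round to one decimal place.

96.6

Paasche price index uses current-period quantities as weights.
ΣP(t=1)·Q(t=1) = 16×92 + 1×196 + 880×9 + 3×117 = 1472 + 196 + 7920 + 351 = 9939
ΣP(t=0)·Q(t=1) = 13×92 + 1×196 + 949×9 + 3×117 = 1196 + 196 + 8541 + 351 = 10284
Index = 9939 / 10284 × 100 = 96.6453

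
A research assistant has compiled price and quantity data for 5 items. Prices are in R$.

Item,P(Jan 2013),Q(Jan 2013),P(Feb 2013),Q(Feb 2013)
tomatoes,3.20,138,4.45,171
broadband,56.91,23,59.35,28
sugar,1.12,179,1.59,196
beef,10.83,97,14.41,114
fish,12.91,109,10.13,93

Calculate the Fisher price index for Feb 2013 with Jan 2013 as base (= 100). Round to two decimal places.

Laspeyres component (base-period weights):
ΣP(Feb 2013)Q(Jan 2013) = 4.45×138 + 59.35×23 + 1.59×179 + 14.41×97 + 10.13×109 = 614.1 + 1365.05 + 284.61 + 1397.77 + 1104.17 = 4765.7
ΣP(Jan 2013)Q(Jan 2013) = 3.20×138 + 56.91×23 + 1.12×179 + 10.83×97 + 12.91×109 = 441.6 + 1308.93 + 200.48 + 1050.51 + 1407.19 = 4408.71
L = 4765.7 / 4408.71 × 100 = 108.0974
Paasche component (current-period weights):
ΣP(Feb 2013)Q(Feb 2013) = 4.45×171 + 59.35×28 + 1.59×196 + 14.41×114 + 10.13×93 = 760.95 + 1661.8 + 311.64 + 1642.74 + 942.09 = 5319.22
ΣP(Jan 2013)Q(Feb 2013) = 3.20×171 + 56.91×28 + 1.12×196 + 10.83×114 + 12.91×93 = 547.2 + 1593.48 + 219.52 + 1234.62 + 1200.63 = 4795.45
P = 5319.22 / 4795.45 × 100 = 110.9222
Fisher = √(L × P) = √(108.0974 × 110.9222) = 109.5007

109.50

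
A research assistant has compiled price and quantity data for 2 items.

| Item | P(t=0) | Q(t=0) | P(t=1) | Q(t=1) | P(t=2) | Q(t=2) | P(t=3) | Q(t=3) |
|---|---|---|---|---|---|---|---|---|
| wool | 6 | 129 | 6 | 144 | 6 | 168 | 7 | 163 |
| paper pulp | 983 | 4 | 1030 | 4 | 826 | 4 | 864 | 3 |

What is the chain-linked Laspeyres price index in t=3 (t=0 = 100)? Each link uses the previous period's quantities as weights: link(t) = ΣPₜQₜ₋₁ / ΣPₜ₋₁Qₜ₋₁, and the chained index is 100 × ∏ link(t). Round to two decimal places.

Link t=0→t=1:
ΣP(t=1)Q(t=0) = 6×129 + 1030×4 = 774 + 4120 = 4894
ΣP(t=0)Q(t=0) = 6×129 + 983×4 = 774 + 3932 = 4706
link = 4894/4706 = 1.039949
Link t=1→t=2:
ΣP(t=2)Q(t=1) = 6×144 + 826×4 = 864 + 3304 = 4168
ΣP(t=1)Q(t=1) = 6×144 + 1030×4 = 864 + 4120 = 4984
link = 4168/4984 = 0.836276
Link t=2→t=3:
ΣP(t=3)Q(t=2) = 7×168 + 864×4 = 1176 + 3456 = 4632
ΣP(t=2)Q(t=2) = 6×168 + 826×4 = 1008 + 3304 = 4312
link = 4632/4312 = 1.074212
Chained index = 100 × 1.039949 × 0.836276 × 1.074212 = 93.4225

93.42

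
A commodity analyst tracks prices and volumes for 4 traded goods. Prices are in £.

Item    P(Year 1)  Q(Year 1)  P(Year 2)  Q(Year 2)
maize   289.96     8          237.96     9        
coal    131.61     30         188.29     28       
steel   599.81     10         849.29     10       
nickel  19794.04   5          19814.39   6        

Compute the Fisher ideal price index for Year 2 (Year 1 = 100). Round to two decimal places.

Laspeyres component (base-period weights):
ΣP(Year 2)Q(Year 1) = 237.96×8 + 188.29×30 + 849.29×10 + 19814.39×5 = 1903.68 + 5648.7 + 8492.9 + 99071.95 = 115117.23
ΣP(Year 1)Q(Year 1) = 289.96×8 + 131.61×30 + 599.81×10 + 19794.04×5 = 2319.68 + 3948.3 + 5998.1 + 98970.2 = 111236.28
L = 115117.23 / 111236.28 × 100 = 103.4889
Paasche component (current-period weights):
ΣP(Year 2)Q(Year 2) = 237.96×9 + 188.29×28 + 849.29×10 + 19814.39×6 = 2141.64 + 5272.12 + 8492.9 + 118886.34 = 134793
ΣP(Year 1)Q(Year 2) = 289.96×9 + 131.61×28 + 599.81×10 + 19794.04×6 = 2609.64 + 3685.08 + 5998.1 + 118764.24 = 131057.06
P = 134793 / 131057.06 × 100 = 102.8506
Fisher = √(L × P) = √(103.4889 × 102.8506) = 103.1693

103.17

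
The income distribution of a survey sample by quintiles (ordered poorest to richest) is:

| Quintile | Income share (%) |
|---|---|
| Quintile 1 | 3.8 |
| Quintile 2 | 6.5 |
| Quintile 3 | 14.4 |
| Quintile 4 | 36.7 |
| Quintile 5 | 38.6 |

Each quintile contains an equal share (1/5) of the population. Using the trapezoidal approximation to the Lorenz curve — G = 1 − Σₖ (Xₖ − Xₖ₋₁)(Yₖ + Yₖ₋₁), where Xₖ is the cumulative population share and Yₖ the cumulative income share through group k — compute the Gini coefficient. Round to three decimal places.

0.399

Cumulative income shares Yₖ: 0.0380, 0.1030, 0.2470, 0.6140, 1.0000
Σ (Xₖ−Xₖ₋₁)(Yₖ+Yₖ₋₁) = (1/5)(0.0380+0.0000) + (1/5)(0.1030+0.0380) + (1/5)(0.2470+0.1030) + (1/5)(0.6140+0.2470) + (1/5)(1.0000+0.6140)
  = 0.0076 + 0.0282 + 0.0700 + 0.1722 + 0.3228 = 0.6008
G = 1 − 0.6008 = 0.3992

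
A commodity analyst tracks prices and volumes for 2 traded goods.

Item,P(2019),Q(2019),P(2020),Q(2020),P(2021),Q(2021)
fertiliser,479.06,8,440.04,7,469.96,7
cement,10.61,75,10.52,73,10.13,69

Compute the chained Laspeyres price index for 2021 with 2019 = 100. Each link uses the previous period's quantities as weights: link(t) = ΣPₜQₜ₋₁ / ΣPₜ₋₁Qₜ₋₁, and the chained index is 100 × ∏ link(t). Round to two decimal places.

Link 2019→2020:
ΣP(2020)Q(2019) = 440.04×8 + 10.52×75 = 3520.32 + 789 = 4309.32
ΣP(2019)Q(2019) = 479.06×8 + 10.61×75 = 3832.48 + 795.75 = 4628.23
link = 4309.32/4628.23 = 0.931095
Link 2020→2021:
ΣP(2021)Q(2020) = 469.96×7 + 10.13×73 = 3289.72 + 739.49 = 4029.21
ΣP(2020)Q(2020) = 440.04×7 + 10.52×73 = 3080.28 + 767.96 = 3848.24
link = 4029.21/3848.24 = 1.047027
Chained index = 100 × 0.931095 × 1.047027 = 97.4881

97.49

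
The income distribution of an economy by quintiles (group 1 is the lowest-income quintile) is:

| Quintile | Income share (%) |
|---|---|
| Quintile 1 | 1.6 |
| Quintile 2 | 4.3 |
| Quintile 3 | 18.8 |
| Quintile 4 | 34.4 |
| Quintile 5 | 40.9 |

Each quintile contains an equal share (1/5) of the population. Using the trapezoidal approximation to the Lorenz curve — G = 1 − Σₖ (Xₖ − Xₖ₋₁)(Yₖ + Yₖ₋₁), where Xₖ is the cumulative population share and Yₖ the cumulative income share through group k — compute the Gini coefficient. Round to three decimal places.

Cumulative income shares Yₖ: 0.0160, 0.0590, 0.2470, 0.5910, 1.0000
Σ (Xₖ−Xₖ₋₁)(Yₖ+Yₖ₋₁) = (1/5)(0.0160+0.0000) + (1/5)(0.0590+0.0160) + (1/5)(0.2470+0.0590) + (1/5)(0.5910+0.2470) + (1/5)(1.0000+0.5910)
  = 0.0032 + 0.0150 + 0.0612 + 0.1676 + 0.3182 = 0.5652
G = 1 − 0.5652 = 0.4348

0.435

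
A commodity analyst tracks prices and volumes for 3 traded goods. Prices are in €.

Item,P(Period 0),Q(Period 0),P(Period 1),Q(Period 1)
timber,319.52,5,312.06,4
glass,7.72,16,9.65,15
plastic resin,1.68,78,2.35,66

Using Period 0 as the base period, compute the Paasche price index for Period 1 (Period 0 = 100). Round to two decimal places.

Paasche price index uses current-period quantities as weights.
ΣP(Period 1)·Q(Period 1) = 312.06×4 + 9.65×15 + 2.35×66 = 1248.24 + 144.75 + 155.1 = 1548.09
ΣP(Period 0)·Q(Period 1) = 319.52×4 + 7.72×15 + 1.68×66 = 1278.08 + 115.8 + 110.88 = 1504.76
Index = 1548.09 / 1504.76 × 100 = 102.8795

102.88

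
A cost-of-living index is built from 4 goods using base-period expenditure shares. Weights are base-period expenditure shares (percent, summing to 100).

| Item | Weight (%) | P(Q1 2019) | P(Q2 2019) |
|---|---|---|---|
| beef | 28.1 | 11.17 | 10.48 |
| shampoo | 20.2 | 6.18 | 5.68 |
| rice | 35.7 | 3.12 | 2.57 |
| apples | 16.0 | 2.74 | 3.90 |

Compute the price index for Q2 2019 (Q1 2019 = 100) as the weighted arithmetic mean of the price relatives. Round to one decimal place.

beef: 28.1 × (10.48/11.17) = 28.1 × 0.938227 = 26.3642
shampoo: 20.2 × (5.68/6.18) = 20.2 × 0.919094 = 18.5657
rice: 35.7 × (2.57/3.12) = 35.7 × 0.823718 = 29.4067
apples: 16.0 × (3.90/2.74) = 16.0 × 1.423358 = 22.7737
Index = Σ wᵢ·(p₁ᵢ/p₀ᵢ) = 26.3642 + 18.5657 + 29.4067 + 22.7737 = 97.1103

97.1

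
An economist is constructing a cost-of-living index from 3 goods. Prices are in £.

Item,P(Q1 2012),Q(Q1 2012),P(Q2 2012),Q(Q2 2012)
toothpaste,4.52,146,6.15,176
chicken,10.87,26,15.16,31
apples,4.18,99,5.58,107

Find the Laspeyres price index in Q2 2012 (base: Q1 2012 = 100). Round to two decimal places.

135.99

Laspeyres price index uses base-period quantities as weights.
ΣP(Q2 2012)·Q(Q1 2012) = 6.15×146 + 15.16×26 + 5.58×99 = 897.9 + 394.16 + 552.42 = 1844.48
ΣP(Q1 2012)·Q(Q1 2012) = 4.52×146 + 10.87×26 + 4.18×99 = 659.92 + 282.62 + 413.82 = 1356.36
Index = 1844.48 / 1356.36 × 100 = 135.9875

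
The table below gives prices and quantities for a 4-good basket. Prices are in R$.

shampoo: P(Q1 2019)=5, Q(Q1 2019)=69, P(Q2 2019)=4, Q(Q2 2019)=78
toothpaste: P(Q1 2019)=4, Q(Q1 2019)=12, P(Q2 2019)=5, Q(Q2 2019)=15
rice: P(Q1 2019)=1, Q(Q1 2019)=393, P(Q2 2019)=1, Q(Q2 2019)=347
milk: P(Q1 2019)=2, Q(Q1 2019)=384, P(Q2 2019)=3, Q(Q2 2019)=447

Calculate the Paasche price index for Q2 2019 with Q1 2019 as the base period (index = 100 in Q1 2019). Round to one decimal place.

Paasche price index uses current-period quantities as weights.
ΣP(Q2 2019)·Q(Q2 2019) = 4×78 + 5×15 + 1×347 + 3×447 = 312 + 75 + 347 + 1341 = 2075
ΣP(Q1 2019)·Q(Q2 2019) = 5×78 + 4×15 + 1×347 + 2×447 = 390 + 60 + 347 + 894 = 1691
Index = 2075 / 1691 × 100 = 122.7085

122.7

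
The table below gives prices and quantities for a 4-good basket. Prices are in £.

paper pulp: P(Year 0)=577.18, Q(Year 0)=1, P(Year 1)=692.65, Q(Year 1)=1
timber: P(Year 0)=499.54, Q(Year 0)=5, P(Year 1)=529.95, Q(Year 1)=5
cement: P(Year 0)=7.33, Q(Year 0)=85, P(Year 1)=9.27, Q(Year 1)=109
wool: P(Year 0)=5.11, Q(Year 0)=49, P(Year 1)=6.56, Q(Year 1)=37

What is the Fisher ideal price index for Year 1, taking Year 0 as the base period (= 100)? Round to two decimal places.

Laspeyres component (base-period weights):
ΣP(Year 1)Q(Year 0) = 692.65×1 + 529.95×5 + 9.27×85 + 6.56×49 = 692.65 + 2649.75 + 787.95 + 321.44 = 4451.79
ΣP(Year 0)Q(Year 0) = 577.18×1 + 499.54×5 + 7.33×85 + 5.11×49 = 577.18 + 2497.7 + 623.05 + 250.39 = 3948.32
L = 4451.79 / 3948.32 × 100 = 112.7515
Paasche component (current-period weights):
ΣP(Year 1)Q(Year 1) = 692.65×1 + 529.95×5 + 9.27×109 + 6.56×37 = 692.65 + 2649.75 + 1010.43 + 242.72 = 4595.55
ΣP(Year 0)Q(Year 1) = 577.18×1 + 499.54×5 + 7.33×109 + 5.11×37 = 577.18 + 2497.7 + 798.97 + 189.07 = 4062.92
P = 4595.55 / 4062.92 × 100 = 113.1095
Fisher = √(L × P) = √(112.7515 × 113.1095) = 112.9304

112.93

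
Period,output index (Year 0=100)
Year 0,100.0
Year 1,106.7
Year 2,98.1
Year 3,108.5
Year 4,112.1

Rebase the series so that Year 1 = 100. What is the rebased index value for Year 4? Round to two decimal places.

105.06

Rebased(Year 4) = 112.1 / 106.7 × 100 = 105.0609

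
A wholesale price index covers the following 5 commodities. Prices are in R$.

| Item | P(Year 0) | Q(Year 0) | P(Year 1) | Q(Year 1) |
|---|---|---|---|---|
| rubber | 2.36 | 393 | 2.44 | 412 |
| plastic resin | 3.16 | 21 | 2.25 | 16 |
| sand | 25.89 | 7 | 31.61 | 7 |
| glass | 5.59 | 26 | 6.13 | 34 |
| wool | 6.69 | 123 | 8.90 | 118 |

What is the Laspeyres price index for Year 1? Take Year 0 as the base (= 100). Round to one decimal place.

115.8

Laspeyres price index uses base-period quantities as weights.
ΣP(Year 1)·Q(Year 0) = 2.44×393 + 2.25×21 + 31.61×7 + 6.13×26 + 8.90×123 = 958.92 + 47.25 + 221.27 + 159.38 + 1094.7 = 2481.52
ΣP(Year 0)·Q(Year 0) = 2.36×393 + 3.16×21 + 25.89×7 + 5.59×26 + 6.69×123 = 927.48 + 66.36 + 181.23 + 145.34 + 822.87 = 2143.28
Index = 2481.52 / 2143.28 × 100 = 115.7814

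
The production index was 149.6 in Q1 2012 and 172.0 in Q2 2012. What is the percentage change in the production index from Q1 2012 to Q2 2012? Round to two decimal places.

Change = (172.0 − 149.6) / 149.6 × 100
       = 22.4 / 149.6 × 100 = 14.9733%

14.97%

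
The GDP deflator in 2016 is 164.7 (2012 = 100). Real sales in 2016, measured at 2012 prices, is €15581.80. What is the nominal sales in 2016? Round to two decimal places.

25663.22

Nominal = Real × (Index/100) = 15581.80 × (164.7/100)
        = 15581.80 × 1.647 = 25663.2246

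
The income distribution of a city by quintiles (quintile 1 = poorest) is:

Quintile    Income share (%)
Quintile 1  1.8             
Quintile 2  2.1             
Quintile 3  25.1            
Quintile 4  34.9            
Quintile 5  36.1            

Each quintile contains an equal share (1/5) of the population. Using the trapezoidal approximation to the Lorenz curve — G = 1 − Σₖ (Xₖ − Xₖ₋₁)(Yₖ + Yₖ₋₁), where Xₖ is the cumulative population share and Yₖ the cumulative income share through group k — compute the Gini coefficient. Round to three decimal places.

Cumulative income shares Yₖ: 0.0180, 0.0390, 0.2900, 0.6390, 1.0000
Σ (Xₖ−Xₖ₋₁)(Yₖ+Yₖ₋₁) = (1/5)(0.0180+0.0000) + (1/5)(0.0390+0.0180) + (1/5)(0.2900+0.0390) + (1/5)(0.6390+0.2900) + (1/5)(1.0000+0.6390)
  = 0.0036 + 0.0114 + 0.0658 + 0.1858 + 0.3278 = 0.5944
G = 1 − 0.5944 = 0.4056

0.406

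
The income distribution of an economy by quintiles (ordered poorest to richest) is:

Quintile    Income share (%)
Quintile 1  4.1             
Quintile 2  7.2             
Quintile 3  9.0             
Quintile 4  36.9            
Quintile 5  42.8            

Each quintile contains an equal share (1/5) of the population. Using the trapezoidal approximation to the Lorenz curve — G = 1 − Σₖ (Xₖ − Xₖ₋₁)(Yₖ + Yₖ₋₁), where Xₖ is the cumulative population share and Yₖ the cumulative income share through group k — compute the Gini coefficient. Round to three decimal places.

0.428

Cumulative income shares Yₖ: 0.0410, 0.1130, 0.2030, 0.5720, 1.0000
Σ (Xₖ−Xₖ₋₁)(Yₖ+Yₖ₋₁) = (1/5)(0.0410+0.0000) + (1/5)(0.1130+0.0410) + (1/5)(0.2030+0.1130) + (1/5)(0.5720+0.2030) + (1/5)(1.0000+0.5720)
  = 0.0082 + 0.0308 + 0.0632 + 0.1550 + 0.3144 = 0.5716
G = 1 − 0.5716 = 0.4284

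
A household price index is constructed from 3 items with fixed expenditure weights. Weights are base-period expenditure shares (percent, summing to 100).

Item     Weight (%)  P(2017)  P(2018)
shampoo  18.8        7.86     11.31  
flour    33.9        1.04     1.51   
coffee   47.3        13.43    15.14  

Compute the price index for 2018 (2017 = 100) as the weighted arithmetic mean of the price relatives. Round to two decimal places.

shampoo: 18.8 × (11.31/7.86) = 18.8 × 1.438931 = 27.0519
flour: 33.9 × (1.51/1.04) = 33.9 × 1.451923 = 49.2202
coffee: 47.3 × (15.14/13.43) = 47.3 × 1.127327 = 53.3226
Index = Σ wᵢ·(p₁ᵢ/p₀ᵢ) = 27.0519 + 49.2202 + 53.3226 = 129.5947

129.59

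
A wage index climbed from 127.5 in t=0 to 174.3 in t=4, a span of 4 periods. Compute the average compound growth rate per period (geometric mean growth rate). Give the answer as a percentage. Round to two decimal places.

Growth factor = (174.3/127.5)^(1/4) = (1.367059)^(1/4) = 1.081301
Growth rate = 1.081301 − 1 = 0.081301 = 8.1301%

8.13%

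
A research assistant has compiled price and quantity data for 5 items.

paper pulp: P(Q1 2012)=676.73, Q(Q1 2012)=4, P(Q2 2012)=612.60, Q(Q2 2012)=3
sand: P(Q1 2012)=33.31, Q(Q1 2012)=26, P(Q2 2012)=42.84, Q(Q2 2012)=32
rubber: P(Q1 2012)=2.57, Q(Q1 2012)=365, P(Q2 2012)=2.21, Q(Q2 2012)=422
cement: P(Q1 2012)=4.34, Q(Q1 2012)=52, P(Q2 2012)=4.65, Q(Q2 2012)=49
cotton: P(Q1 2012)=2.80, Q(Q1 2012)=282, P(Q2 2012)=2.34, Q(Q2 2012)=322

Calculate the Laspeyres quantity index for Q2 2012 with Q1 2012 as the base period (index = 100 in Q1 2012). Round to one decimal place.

95.8

Laspeyres quantity index uses base-period prices as weights.
ΣP(Q1 2012)·Q(Q2 2012) = 676.73×3 + 33.31×32 + 2.57×422 + 4.34×49 + 2.80×322 = 2030.19 + 1065.92 + 1084.54 + 212.66 + 901.6 = 5294.91
ΣP(Q1 2012)·Q(Q1 2012) = 676.73×4 + 33.31×26 + 2.57×365 + 4.34×52 + 2.80×282 = 2706.92 + 866.06 + 938.05 + 225.68 + 789.6 = 5526.31
Index = 5294.91 / 5526.31 × 100 = 95.8128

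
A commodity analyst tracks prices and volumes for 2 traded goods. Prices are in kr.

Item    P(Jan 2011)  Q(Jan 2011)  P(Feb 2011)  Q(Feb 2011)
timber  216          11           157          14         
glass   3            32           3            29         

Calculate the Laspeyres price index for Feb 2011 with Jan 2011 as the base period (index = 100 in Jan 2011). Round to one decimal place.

Laspeyres price index uses base-period quantities as weights.
ΣP(Feb 2011)·Q(Jan 2011) = 157×11 + 3×32 = 1727 + 96 = 1823
ΣP(Jan 2011)·Q(Jan 2011) = 216×11 + 3×32 = 2376 + 96 = 2472
Index = 1823 / 2472 × 100 = 73.7460

73.7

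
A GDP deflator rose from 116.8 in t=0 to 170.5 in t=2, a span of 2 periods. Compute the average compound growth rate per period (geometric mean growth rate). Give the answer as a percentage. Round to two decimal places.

Growth factor = (170.5/116.8)^(1/2) = (1.459760)^(1/2) = 1.208205
Growth rate = 1.208205 − 1 = 0.208205 = 20.8205%

20.82%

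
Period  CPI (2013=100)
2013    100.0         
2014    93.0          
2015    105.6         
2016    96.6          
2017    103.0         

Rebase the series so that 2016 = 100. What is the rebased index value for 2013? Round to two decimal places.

Rebased(2013) = 100.0 / 96.6 × 100 = 103.5197

103.52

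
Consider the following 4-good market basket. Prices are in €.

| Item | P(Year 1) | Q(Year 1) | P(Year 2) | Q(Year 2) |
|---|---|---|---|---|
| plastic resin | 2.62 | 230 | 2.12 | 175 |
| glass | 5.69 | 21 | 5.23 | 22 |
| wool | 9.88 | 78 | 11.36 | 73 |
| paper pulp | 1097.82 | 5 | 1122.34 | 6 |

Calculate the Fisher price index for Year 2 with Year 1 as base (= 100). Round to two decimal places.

101.81

Laspeyres component (base-period weights):
ΣP(Year 2)Q(Year 1) = 2.12×230 + 5.23×21 + 11.36×78 + 1122.34×5 = 487.6 + 109.83 + 886.08 + 5611.7 = 7095.21
ΣP(Year 1)Q(Year 1) = 2.62×230 + 5.69×21 + 9.88×78 + 1097.82×5 = 602.6 + 119.49 + 770.64 + 5489.1 = 6981.83
L = 7095.21 / 6981.83 × 100 = 101.6239
Paasche component (current-period weights):
ΣP(Year 2)Q(Year 2) = 2.12×175 + 5.23×22 + 11.36×73 + 1122.34×6 = 371 + 115.06 + 829.28 + 6734.04 = 8049.38
ΣP(Year 1)Q(Year 2) = 2.62×175 + 5.69×22 + 9.88×73 + 1097.82×6 = 458.5 + 125.18 + 721.24 + 6586.92 = 7891.84
P = 8049.38 / 7891.84 × 100 = 101.9962
Fisher = √(L × P) = √(101.6239 × 101.9962) = 101.8099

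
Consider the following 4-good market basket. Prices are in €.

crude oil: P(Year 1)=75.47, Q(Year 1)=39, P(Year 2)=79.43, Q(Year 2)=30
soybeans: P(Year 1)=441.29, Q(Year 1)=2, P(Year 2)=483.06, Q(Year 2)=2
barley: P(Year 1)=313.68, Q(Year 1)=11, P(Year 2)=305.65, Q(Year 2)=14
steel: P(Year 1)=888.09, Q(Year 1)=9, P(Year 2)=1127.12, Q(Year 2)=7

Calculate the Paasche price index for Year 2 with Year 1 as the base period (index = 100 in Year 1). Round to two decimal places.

Paasche price index uses current-period quantities as weights.
ΣP(Year 2)·Q(Year 2) = 79.43×30 + 483.06×2 + 305.65×14 + 1127.12×7 = 2382.9 + 966.12 + 4279.1 + 7889.84 = 15517.96
ΣP(Year 1)·Q(Year 2) = 75.47×30 + 441.29×2 + 313.68×14 + 888.09×7 = 2264.1 + 882.58 + 4391.52 + 6216.63 = 13754.83
Index = 15517.96 / 13754.83 × 100 = 112.8183

112.82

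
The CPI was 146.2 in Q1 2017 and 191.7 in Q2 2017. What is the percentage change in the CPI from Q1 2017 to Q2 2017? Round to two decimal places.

31.12%

Change = (191.7 − 146.2) / 146.2 × 100
       = 45.5 / 146.2 × 100 = 31.1218%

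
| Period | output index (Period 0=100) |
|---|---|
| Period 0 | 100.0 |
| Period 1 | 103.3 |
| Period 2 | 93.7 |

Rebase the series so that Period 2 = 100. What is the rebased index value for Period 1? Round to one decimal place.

110.2

Rebased(Period 1) = 103.3 / 93.7 × 100 = 110.2455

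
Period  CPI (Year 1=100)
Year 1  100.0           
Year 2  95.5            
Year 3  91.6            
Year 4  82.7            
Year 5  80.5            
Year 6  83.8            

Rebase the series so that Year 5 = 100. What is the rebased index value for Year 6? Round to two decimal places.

104.10

Rebased(Year 6) = 83.8 / 80.5 × 100 = 104.0994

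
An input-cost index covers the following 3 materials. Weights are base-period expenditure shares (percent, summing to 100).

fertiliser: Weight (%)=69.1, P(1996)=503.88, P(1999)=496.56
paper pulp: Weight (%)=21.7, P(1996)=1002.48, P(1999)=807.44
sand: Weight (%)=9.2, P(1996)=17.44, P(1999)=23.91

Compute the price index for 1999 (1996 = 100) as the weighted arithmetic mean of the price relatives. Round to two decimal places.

98.19

fertiliser: 69.1 × (496.56/503.88) = 69.1 × 0.985473 = 68.0962
paper pulp: 21.7 × (807.44/1002.48) = 21.7 × 0.805443 = 17.4781
sand: 9.2 × (23.91/17.44) = 9.2 × 1.370986 = 12.6131
Index = Σ wᵢ·(p₁ᵢ/p₀ᵢ) = 68.0962 + 17.4781 + 12.6131 = 98.1873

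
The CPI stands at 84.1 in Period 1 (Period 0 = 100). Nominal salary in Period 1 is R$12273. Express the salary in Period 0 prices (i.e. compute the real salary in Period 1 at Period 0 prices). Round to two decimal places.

Real = Nominal ÷ (Index/100) = 12273 ÷ (84.1/100)
     = 12273 ÷ 0.841 = 14593.3413

14593.34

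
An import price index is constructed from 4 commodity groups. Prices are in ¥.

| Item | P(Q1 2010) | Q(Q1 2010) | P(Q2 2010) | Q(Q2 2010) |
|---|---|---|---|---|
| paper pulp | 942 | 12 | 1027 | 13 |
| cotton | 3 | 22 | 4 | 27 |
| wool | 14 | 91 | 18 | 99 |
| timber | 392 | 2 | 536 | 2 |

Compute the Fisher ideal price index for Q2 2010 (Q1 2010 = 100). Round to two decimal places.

112.57

Laspeyres component (base-period weights):
ΣP(Q2 2010)Q(Q1 2010) = 1027×12 + 4×22 + 18×91 + 536×2 = 12324 + 88 + 1638 + 1072 = 15122
ΣP(Q1 2010)Q(Q1 2010) = 942×12 + 3×22 + 14×91 + 392×2 = 11304 + 66 + 1274 + 784 = 13428
L = 15122 / 13428 × 100 = 112.6154
Paasche component (current-period weights):
ΣP(Q2 2010)Q(Q2 2010) = 1027×13 + 4×27 + 18×99 + 536×2 = 13351 + 108 + 1782 + 1072 = 16313
ΣP(Q1 2010)Q(Q2 2010) = 942×13 + 3×27 + 14×99 + 392×2 = 12246 + 81 + 1386 + 784 = 14497
P = 16313 / 14497 × 100 = 112.5267
Fisher = √(L × P) = √(112.6154 × 112.5267) = 112.5711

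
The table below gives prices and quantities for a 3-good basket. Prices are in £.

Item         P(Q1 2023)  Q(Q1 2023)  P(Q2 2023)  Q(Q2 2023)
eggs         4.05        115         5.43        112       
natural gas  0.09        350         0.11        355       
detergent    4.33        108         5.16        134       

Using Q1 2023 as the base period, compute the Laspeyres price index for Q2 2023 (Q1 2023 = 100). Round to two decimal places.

Laspeyres price index uses base-period quantities as weights.
ΣP(Q2 2023)·Q(Q1 2023) = 5.43×115 + 0.11×350 + 5.16×108 = 624.45 + 38.5 + 557.28 = 1220.23
ΣP(Q1 2023)·Q(Q1 2023) = 4.05×115 + 0.09×350 + 4.33×108 = 465.75 + 31.5 + 467.64 = 964.89
Index = 1220.23 / 964.89 × 100 = 126.4631

126.46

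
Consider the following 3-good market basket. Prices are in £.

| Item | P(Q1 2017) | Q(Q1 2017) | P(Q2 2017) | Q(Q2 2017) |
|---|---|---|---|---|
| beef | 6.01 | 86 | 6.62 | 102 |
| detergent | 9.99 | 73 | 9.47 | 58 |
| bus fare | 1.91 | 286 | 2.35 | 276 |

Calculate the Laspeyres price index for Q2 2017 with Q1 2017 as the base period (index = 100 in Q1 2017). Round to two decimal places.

Laspeyres price index uses base-period quantities as weights.
ΣP(Q2 2017)·Q(Q1 2017) = 6.62×86 + 9.47×73 + 2.35×286 = 569.32 + 691.31 + 672.1 = 1932.73
ΣP(Q1 2017)·Q(Q1 2017) = 6.01×86 + 9.99×73 + 1.91×286 = 516.86 + 729.27 + 546.26 = 1792.39
Index = 1932.73 / 1792.39 × 100 = 107.8298

107.83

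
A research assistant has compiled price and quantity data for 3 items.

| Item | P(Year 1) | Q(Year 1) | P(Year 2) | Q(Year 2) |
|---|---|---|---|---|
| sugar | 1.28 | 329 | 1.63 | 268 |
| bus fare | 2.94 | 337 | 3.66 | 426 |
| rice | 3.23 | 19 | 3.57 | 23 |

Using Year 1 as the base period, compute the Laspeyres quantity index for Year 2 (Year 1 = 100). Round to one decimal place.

Laspeyres quantity index uses base-period prices as weights.
ΣP(Year 1)·Q(Year 2) = 1.28×268 + 2.94×426 + 3.23×23 = 343.04 + 1252.44 + 74.29 = 1669.77
ΣP(Year 1)·Q(Year 1) = 1.28×329 + 2.94×337 + 3.23×19 = 421.12 + 990.78 + 61.37 = 1473.27
Index = 1669.77 / 1473.27 × 100 = 113.3377

113.3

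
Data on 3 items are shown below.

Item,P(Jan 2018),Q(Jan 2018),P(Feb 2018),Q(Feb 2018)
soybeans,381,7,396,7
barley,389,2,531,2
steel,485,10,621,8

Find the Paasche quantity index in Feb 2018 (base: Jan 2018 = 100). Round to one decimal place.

87.6

Paasche quantity index uses current-period prices as weights.
ΣP(Feb 2018)·Q(Feb 2018) = 396×7 + 531×2 + 621×8 = 2772 + 1062 + 4968 = 8802
ΣP(Feb 2018)·Q(Jan 2018) = 396×7 + 531×2 + 621×10 = 2772 + 1062 + 6210 = 10044
Index = 8802 / 10044 × 100 = 87.6344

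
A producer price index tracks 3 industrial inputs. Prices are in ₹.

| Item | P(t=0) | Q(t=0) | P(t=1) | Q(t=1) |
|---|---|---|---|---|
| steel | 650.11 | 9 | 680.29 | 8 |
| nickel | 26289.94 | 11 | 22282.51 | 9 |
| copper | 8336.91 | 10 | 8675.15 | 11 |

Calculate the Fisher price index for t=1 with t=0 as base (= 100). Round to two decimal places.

89.84

Laspeyres component (base-period weights):
ΣP(t=1)Q(t=0) = 680.29×9 + 22282.51×11 + 8675.15×10 = 6122.61 + 245107.61 + 86751.5 = 337981.72
ΣP(t=0)Q(t=0) = 650.11×9 + 26289.94×11 + 8336.91×10 = 5850.99 + 289189.34 + 83369.1 = 378409.43
L = 337981.72 / 378409.43 × 100 = 89.3164
Paasche component (current-period weights):
ΣP(t=1)Q(t=1) = 680.29×8 + 22282.51×9 + 8675.15×11 = 5442.32 + 200542.59 + 95426.65 = 301411.56
ΣP(t=0)Q(t=1) = 650.11×8 + 26289.94×9 + 8336.91×11 = 5200.88 + 236609.46 + 91706.01 = 333516.35
P = 301411.56 / 333516.35 × 100 = 90.3738
Fisher = √(L × P) = √(89.3164 × 90.3738) = 89.8436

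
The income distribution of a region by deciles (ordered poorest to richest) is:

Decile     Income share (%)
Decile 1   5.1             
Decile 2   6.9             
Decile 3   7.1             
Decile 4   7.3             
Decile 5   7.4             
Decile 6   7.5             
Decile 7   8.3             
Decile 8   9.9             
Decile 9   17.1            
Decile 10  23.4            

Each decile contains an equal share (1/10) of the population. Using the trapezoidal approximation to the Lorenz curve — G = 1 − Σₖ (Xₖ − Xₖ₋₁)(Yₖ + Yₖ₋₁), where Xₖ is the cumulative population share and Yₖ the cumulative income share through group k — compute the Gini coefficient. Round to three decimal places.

0.253

Cumulative income shares Yₖ: 0.0510, 0.1200, 0.1910, 0.2640, 0.3380, 0.4130, 0.4960, 0.5950, 0.7660, 1.0000
Σ (Xₖ−Xₖ₋₁)(Yₖ+Yₖ₋₁) = (1/10)(0.0510+0.0000) + (1/10)(0.1200+0.0510) + (1/10)(0.1910+0.1200) + (1/10)(0.2640+0.1910) + (1/10)(0.3380+0.2640) + (1/10)(0.4130+0.3380) + (1/10)(0.4960+0.4130) + (1/10)(0.5950+0.4960) + (1/10)(0.7660+0.5950) + (1/10)(1.0000+0.7660)
  = 0.0051 + 0.0171 + 0.0311 + 0.0455 + 0.0602 + 0.0751 + 0.0909 + 0.1091 + 0.1361 + 0.1766 = 0.7468
G = 1 − 0.7468 = 0.2532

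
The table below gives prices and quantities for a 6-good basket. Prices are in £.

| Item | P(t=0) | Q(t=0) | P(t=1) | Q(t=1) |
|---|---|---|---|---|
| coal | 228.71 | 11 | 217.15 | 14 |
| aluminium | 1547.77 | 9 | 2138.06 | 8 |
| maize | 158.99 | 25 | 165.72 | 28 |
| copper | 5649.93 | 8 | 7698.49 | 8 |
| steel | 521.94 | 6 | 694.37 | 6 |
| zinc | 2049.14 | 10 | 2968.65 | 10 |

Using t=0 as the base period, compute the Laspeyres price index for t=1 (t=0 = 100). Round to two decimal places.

135.83

Laspeyres price index uses base-period quantities as weights.
ΣP(t=1)·Q(t=0) = 217.15×11 + 2138.06×9 + 165.72×25 + 7698.49×8 + 694.37×6 + 2968.65×10 = 2388.65 + 19242.54 + 4143 + 61587.92 + 4166.22 + 29686.5 = 121214.83
ΣP(t=0)·Q(t=0) = 228.71×11 + 1547.77×9 + 158.99×25 + 5649.93×8 + 521.94×6 + 2049.14×10 = 2515.81 + 13929.93 + 3974.75 + 45199.44 + 3131.64 + 20491.4 = 89242.97
Index = 121214.83 / 89242.97 × 100 = 135.8256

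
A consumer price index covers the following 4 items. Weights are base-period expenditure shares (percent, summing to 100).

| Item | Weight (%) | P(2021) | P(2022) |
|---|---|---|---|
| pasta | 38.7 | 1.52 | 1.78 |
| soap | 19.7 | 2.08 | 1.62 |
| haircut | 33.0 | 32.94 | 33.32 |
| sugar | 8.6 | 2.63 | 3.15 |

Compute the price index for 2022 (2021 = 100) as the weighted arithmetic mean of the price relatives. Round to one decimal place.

pasta: 38.7 × (1.78/1.52) = 38.7 × 1.171053 = 45.3197
soap: 19.7 × (1.62/2.08) = 19.7 × 0.778846 = 15.3433
haircut: 33.0 × (33.32/32.94) = 33.0 × 1.011536 = 33.3807
sugar: 8.6 × (3.15/2.63) = 8.6 × 1.197719 = 10.3004
Index = Σ wᵢ·(p₁ᵢ/p₀ᵢ) = 45.3197 + 15.3433 + 33.3807 + 10.3004 = 104.3441

104.3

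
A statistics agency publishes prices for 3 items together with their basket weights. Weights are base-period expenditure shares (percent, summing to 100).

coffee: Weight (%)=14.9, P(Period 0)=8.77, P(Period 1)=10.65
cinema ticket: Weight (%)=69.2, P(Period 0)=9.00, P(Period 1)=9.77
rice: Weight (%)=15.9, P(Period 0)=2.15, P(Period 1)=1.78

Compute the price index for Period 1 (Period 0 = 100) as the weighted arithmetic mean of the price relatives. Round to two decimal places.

106.38

coffee: 14.9 × (10.65/8.77) = 14.9 × 1.214367 = 18.0941
cinema ticket: 69.2 × (9.77/9.00) = 69.2 × 1.085556 = 75.1204
rice: 15.9 × (1.78/2.15) = 15.9 × 0.827907 = 13.1637
Index = Σ wᵢ·(p₁ᵢ/p₀ᵢ) = 18.0941 + 75.1204 + 13.1637 = 106.3782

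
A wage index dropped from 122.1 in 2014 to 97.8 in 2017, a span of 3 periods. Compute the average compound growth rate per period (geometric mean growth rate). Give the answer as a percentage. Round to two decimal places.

Growth factor = (97.8/122.1)^(1/3) = (0.800983)^(1/3) = 0.928698
Growth rate = 0.928698 − 1 = -0.071302 = -7.1302%

-7.13%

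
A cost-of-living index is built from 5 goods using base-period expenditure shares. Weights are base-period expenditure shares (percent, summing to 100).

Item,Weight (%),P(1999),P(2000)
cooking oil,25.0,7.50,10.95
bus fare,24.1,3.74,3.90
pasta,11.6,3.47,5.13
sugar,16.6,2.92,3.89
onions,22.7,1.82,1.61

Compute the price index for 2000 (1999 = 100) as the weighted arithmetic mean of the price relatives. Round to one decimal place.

121.0

cooking oil: 25.0 × (10.95/7.50) = 25.0 × 1.460000 = 36.5000
bus fare: 24.1 × (3.90/3.74) = 24.1 × 1.042781 = 25.1310
pasta: 11.6 × (5.13/3.47) = 11.6 × 1.478386 = 17.1493
sugar: 16.6 × (3.89/2.92) = 16.6 × 1.332192 = 22.1144
onions: 22.7 × (1.61/1.82) = 22.7 × 0.884615 = 20.0808
Index = Σ wᵢ·(p₁ᵢ/p₀ᵢ) = 36.5000 + 25.1310 + 17.1493 + 22.1144 + 20.0808 = 120.9754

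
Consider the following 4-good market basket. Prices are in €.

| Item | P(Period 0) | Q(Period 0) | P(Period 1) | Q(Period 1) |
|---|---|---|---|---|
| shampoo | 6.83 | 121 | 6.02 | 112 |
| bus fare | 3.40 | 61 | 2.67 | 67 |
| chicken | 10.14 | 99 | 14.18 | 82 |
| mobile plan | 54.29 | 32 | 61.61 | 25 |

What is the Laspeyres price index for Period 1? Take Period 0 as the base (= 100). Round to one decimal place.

Laspeyres price index uses base-period quantities as weights.
ΣP(Period 1)·Q(Period 0) = 6.02×121 + 2.67×61 + 14.18×99 + 61.61×32 = 728.42 + 162.87 + 1403.82 + 1971.52 = 4266.63
ΣP(Period 0)·Q(Period 0) = 6.83×121 + 3.40×61 + 10.14×99 + 54.29×32 = 826.43 + 207.4 + 1003.86 + 1737.28 = 3774.97
Index = 4266.63 / 3774.97 × 100 = 113.0242

113.0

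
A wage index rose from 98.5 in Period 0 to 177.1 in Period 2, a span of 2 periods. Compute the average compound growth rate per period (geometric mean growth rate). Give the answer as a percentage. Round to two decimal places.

34.09%

Growth factor = (177.1/98.5)^(1/2) = (1.797970)^(1/2) = 1.340884
Growth rate = 1.340884 − 1 = 0.340884 = 34.0884%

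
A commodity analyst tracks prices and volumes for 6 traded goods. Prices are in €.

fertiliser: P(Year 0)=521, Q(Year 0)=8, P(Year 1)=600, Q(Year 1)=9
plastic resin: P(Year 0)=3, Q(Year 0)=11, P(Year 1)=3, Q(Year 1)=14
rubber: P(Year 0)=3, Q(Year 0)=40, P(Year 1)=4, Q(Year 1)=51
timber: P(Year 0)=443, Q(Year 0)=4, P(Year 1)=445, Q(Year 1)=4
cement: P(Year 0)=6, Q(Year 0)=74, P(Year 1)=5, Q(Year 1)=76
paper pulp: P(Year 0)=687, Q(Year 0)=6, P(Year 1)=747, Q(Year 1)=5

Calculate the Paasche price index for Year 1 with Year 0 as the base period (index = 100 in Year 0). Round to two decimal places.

Paasche price index uses current-period quantities as weights.
ΣP(Year 1)·Q(Year 1) = 600×9 + 3×14 + 4×51 + 445×4 + 5×76 + 747×5 = 5400 + 42 + 204 + 1780 + 380 + 3735 = 11541
ΣP(Year 0)·Q(Year 1) = 521×9 + 3×14 + 3×51 + 443×4 + 6×76 + 687×5 = 4689 + 42 + 153 + 1772 + 456 + 3435 = 10547
Index = 11541 / 10547 × 100 = 109.4245

109.42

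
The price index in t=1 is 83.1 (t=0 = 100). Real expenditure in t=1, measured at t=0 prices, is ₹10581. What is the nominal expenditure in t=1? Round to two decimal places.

8792.81

Nominal = Real × (Index/100) = 10581 × (83.1/100)
        = 10581 × 0.831 = 8792.8110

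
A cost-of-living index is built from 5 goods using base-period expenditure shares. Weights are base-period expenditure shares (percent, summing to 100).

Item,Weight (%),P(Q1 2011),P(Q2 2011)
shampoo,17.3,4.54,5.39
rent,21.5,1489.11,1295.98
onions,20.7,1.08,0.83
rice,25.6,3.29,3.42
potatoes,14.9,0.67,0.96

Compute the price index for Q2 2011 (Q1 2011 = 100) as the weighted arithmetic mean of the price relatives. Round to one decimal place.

103.1

shampoo: 17.3 × (5.39/4.54) = 17.3 × 1.187225 = 20.5390
rent: 21.5 × (1295.98/1489.11) = 21.5 × 0.870305 = 18.7116
onions: 20.7 × (0.83/1.08) = 20.7 × 0.768519 = 15.9083
rice: 25.6 × (3.42/3.29) = 25.6 × 1.039514 = 26.6116
potatoes: 14.9 × (0.96/0.67) = 14.9 × 1.432836 = 21.3493
Index = Σ wᵢ·(p₁ᵢ/p₀ᵢ) = 20.5390 + 18.7116 + 15.9083 + 26.6116 + 21.3493 = 103.1197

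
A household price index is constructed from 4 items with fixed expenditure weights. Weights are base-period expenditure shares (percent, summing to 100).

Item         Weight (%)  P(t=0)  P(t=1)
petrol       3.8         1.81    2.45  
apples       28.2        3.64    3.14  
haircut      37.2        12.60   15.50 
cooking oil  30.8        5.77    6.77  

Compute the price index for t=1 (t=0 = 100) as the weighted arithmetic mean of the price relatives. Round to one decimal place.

111.4

petrol: 3.8 × (2.45/1.81) = 3.8 × 1.353591 = 5.1436
apples: 28.2 × (3.14/3.64) = 28.2 × 0.862637 = 24.3264
haircut: 37.2 × (15.50/12.60) = 37.2 × 1.230159 = 45.7619
cooking oil: 30.8 × (6.77/5.77) = 30.8 × 1.173310 = 36.1380
Index = Σ wᵢ·(p₁ᵢ/p₀ᵢ) = 5.1436 + 24.3264 + 45.7619 + 36.1380 = 111.3699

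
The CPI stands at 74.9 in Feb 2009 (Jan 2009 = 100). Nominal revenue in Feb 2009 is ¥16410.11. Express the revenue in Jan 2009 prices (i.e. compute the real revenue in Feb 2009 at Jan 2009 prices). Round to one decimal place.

Real = Nominal ÷ (Index/100) = 16410.11 ÷ (74.9/100)
     = 16410.11 ÷ 0.749 = 21909.3591

21909.4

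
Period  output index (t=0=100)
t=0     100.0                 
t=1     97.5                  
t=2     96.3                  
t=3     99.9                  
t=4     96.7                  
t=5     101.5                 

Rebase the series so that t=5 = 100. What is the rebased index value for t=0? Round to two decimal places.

Rebased(t=0) = 100.0 / 101.5 × 100 = 98.5222

98.52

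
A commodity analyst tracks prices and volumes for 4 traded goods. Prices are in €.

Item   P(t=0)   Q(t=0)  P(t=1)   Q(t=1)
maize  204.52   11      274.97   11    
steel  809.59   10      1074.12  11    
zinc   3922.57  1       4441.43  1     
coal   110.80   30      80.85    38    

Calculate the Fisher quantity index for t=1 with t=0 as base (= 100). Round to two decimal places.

Laspeyres component (base-period weights):
ΣP(t=0)Q(t=1) = 204.52×11 + 809.59×11 + 3922.57×1 + 110.80×38 = 2249.72 + 8905.49 + 3922.57 + 4210.4 = 19288.18
ΣP(t=0)Q(t=0) = 204.52×11 + 809.59×10 + 3922.57×1 + 110.80×30 = 2249.72 + 8095.9 + 3922.57 + 3324 = 17592.19
L = 19288.18 / 17592.19 × 100 = 109.6406
Paasche component (current-period weights):
ΣP(t=1)Q(t=1) = 274.97×11 + 1074.12×11 + 4441.43×1 + 80.85×38 = 3024.67 + 11815.32 + 4441.43 + 3072.3 = 22353.72
ΣP(t=1)Q(t=0) = 274.97×11 + 1074.12×10 + 4441.43×1 + 80.85×30 = 3024.67 + 10741.2 + 4441.43 + 2425.5 = 20632.8
P = 22353.72 / 20632.8 × 100 = 108.3407
Fisher = √(L × P) = √(109.6406 × 108.3407) = 108.9887

108.99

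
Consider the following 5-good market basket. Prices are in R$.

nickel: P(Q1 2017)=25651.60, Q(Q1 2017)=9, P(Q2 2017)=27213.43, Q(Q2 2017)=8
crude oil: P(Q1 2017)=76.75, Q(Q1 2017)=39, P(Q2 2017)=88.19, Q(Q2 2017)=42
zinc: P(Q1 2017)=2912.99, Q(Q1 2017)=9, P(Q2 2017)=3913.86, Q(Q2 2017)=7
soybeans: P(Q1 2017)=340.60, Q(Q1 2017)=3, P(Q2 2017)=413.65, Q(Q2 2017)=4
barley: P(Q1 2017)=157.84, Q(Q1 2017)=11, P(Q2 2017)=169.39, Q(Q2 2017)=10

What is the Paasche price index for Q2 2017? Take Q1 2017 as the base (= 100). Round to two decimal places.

108.80

Paasche price index uses current-period quantities as weights.
ΣP(Q2 2017)·Q(Q2 2017) = 27213.43×8 + 88.19×42 + 3913.86×7 + 413.65×4 + 169.39×10 = 217707.44 + 3703.98 + 27397.02 + 1654.6 + 1693.9 = 252156.94
ΣP(Q1 2017)·Q(Q2 2017) = 25651.60×8 + 76.75×42 + 2912.99×7 + 340.60×4 + 157.84×10 = 205212.8 + 3223.5 + 20390.93 + 1362.4 + 1578.4 = 231768.03
Index = 252156.94 / 231768.03 × 100 = 108.7971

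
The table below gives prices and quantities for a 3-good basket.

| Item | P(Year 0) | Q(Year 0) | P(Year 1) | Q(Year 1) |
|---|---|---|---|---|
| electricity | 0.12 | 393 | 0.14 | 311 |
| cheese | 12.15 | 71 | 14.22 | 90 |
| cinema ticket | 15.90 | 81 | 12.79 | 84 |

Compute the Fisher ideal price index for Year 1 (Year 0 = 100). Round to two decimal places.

Laspeyres component (base-period weights):
ΣP(Year 1)Q(Year 0) = 0.14×393 + 14.22×71 + 12.79×81 = 55.02 + 1009.62 + 1035.99 = 2100.63
ΣP(Year 0)Q(Year 0) = 0.12×393 + 12.15×71 + 15.90×81 = 47.16 + 862.65 + 1287.9 = 2197.71
L = 2100.63 / 2197.71 × 100 = 95.5827
Paasche component (current-period weights):
ΣP(Year 1)Q(Year 1) = 0.14×311 + 14.22×90 + 12.79×84 = 43.54 + 1279.8 + 1074.36 = 2397.7
ΣP(Year 0)Q(Year 1) = 0.12×311 + 12.15×90 + 15.90×84 = 37.32 + 1093.5 + 1335.6 = 2466.42
P = 2397.7 / 2466.42 × 100 = 97.2138
Fisher = √(L × P) = √(95.5827 × 97.2138) = 96.3948

96.39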